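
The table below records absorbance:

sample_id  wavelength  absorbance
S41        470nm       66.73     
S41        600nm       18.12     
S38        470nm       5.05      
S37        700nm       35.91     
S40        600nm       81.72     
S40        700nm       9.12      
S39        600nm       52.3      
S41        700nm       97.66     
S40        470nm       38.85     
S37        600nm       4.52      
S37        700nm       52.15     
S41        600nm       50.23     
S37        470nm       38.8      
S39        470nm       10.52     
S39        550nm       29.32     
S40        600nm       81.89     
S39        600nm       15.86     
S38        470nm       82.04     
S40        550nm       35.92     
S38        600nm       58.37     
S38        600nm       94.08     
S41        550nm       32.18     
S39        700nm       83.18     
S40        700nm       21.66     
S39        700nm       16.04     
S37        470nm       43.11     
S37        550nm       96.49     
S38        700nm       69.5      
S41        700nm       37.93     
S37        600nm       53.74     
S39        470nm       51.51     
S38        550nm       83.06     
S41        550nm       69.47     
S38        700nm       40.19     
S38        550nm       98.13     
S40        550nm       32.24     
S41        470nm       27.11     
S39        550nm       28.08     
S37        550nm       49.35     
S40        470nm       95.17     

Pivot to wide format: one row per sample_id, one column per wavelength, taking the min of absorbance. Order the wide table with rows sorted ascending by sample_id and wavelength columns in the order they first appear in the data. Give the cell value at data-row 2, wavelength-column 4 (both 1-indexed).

With rows sorted ascending by sample_id, row 2 is sample_id=S38. wavelength columns in first-appearance order: 470nm, 600nm, 700nm, 550nm; column 4 is 550nm.
Long rows with sample_id=S38, wavelength=550nm: min(83.06, 98.13) = 83.06.

83.06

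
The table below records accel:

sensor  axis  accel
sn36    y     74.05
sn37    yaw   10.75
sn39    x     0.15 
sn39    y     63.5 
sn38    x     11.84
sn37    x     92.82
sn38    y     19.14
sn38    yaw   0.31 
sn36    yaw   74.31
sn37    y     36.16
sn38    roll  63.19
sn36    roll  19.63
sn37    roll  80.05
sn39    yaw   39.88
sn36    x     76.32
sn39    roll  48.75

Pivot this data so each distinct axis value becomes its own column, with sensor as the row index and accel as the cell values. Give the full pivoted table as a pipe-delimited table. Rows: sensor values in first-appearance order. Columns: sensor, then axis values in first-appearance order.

| sensor | y | yaw | x | roll |
| sn36 | 74.05 | 74.31 | 76.32 | 19.63 |
| sn37 | 36.16 | 10.75 | 92.82 | 80.05 |
| sn39 | 63.5 | 39.88 | 0.15 | 48.75 |
| sn38 | 19.14 | 0.31 | 11.84 | 63.19 |

Columns: sensor plus the 4 distinct axis values (y, yaw, x, roll).
For example, row sn36 column y takes accel=74.05 from the long row (sn36, y).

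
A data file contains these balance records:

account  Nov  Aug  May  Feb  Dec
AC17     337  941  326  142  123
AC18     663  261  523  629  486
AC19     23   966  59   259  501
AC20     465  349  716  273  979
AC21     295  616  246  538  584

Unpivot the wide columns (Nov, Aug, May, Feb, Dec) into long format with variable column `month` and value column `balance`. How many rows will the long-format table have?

5 account values × 5 melted columns = 25 rows.

25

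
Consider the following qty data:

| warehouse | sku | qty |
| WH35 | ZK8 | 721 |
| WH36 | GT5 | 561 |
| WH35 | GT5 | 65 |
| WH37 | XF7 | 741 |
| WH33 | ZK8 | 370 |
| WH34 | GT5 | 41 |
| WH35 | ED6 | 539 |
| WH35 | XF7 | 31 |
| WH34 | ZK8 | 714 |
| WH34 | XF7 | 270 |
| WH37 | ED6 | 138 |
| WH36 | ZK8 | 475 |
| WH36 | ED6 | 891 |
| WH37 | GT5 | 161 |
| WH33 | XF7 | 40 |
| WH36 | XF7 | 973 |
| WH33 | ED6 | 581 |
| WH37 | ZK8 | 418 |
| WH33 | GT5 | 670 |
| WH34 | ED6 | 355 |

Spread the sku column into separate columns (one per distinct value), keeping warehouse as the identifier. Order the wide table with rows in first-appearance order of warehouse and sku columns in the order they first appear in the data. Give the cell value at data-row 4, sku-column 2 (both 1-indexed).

With rows in first-appearance order of warehouse, row 4 is warehouse=WH33. sku columns in first-appearance order: ZK8, GT5, XF7, ED6; column 2 is GT5.
Long rows with warehouse=WH33, sku=GT5: qty = 670.

670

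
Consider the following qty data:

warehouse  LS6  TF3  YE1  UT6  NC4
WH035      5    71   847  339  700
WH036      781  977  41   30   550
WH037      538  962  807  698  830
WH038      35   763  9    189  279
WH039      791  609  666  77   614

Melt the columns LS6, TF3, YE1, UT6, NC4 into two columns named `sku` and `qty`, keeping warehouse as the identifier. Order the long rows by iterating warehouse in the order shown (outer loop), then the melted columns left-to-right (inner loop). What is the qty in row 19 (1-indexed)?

25 rows total (5 × 5). Row 19: index ⌊(19-1)/5⌋ = 3 into warehouse → WH038; (19-1) mod 5 = 3 into the melted columns → UT6.
So row 19 is (WH038, UT6, 189); qty = 189.

189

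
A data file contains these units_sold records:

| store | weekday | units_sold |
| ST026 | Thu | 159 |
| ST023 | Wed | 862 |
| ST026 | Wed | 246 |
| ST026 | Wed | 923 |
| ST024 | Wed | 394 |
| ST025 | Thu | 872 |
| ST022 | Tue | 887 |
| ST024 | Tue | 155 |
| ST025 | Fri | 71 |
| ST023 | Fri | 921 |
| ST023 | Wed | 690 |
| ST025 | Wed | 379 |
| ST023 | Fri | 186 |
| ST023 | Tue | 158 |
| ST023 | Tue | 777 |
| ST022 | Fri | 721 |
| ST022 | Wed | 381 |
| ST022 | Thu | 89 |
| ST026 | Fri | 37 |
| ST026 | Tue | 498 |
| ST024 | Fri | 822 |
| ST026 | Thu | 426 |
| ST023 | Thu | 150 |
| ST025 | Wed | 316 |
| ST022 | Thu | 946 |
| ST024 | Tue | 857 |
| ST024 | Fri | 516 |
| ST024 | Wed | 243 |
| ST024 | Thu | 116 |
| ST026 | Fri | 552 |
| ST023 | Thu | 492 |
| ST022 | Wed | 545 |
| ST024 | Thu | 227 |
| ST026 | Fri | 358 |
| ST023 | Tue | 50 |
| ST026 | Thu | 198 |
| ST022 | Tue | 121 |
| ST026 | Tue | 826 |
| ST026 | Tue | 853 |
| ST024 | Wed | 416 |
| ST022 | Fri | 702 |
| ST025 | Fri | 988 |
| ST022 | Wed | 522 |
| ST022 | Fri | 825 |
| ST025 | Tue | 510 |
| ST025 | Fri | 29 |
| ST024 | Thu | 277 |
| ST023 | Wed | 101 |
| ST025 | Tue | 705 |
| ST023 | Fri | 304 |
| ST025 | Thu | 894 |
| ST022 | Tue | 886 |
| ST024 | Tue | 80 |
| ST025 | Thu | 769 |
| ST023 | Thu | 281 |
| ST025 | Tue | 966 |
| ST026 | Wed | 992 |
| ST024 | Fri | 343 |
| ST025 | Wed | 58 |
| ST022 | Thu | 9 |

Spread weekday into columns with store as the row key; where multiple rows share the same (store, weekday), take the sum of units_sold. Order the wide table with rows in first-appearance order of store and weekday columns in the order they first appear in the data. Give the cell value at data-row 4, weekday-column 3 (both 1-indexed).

2181

With rows in first-appearance order of store, row 4 is store=ST025. weekday columns in first-appearance order: Thu, Wed, Tue, Fri; column 3 is Tue.
Long rows with store=ST025, weekday=Tue: 510 + 705 + 966 = 2181.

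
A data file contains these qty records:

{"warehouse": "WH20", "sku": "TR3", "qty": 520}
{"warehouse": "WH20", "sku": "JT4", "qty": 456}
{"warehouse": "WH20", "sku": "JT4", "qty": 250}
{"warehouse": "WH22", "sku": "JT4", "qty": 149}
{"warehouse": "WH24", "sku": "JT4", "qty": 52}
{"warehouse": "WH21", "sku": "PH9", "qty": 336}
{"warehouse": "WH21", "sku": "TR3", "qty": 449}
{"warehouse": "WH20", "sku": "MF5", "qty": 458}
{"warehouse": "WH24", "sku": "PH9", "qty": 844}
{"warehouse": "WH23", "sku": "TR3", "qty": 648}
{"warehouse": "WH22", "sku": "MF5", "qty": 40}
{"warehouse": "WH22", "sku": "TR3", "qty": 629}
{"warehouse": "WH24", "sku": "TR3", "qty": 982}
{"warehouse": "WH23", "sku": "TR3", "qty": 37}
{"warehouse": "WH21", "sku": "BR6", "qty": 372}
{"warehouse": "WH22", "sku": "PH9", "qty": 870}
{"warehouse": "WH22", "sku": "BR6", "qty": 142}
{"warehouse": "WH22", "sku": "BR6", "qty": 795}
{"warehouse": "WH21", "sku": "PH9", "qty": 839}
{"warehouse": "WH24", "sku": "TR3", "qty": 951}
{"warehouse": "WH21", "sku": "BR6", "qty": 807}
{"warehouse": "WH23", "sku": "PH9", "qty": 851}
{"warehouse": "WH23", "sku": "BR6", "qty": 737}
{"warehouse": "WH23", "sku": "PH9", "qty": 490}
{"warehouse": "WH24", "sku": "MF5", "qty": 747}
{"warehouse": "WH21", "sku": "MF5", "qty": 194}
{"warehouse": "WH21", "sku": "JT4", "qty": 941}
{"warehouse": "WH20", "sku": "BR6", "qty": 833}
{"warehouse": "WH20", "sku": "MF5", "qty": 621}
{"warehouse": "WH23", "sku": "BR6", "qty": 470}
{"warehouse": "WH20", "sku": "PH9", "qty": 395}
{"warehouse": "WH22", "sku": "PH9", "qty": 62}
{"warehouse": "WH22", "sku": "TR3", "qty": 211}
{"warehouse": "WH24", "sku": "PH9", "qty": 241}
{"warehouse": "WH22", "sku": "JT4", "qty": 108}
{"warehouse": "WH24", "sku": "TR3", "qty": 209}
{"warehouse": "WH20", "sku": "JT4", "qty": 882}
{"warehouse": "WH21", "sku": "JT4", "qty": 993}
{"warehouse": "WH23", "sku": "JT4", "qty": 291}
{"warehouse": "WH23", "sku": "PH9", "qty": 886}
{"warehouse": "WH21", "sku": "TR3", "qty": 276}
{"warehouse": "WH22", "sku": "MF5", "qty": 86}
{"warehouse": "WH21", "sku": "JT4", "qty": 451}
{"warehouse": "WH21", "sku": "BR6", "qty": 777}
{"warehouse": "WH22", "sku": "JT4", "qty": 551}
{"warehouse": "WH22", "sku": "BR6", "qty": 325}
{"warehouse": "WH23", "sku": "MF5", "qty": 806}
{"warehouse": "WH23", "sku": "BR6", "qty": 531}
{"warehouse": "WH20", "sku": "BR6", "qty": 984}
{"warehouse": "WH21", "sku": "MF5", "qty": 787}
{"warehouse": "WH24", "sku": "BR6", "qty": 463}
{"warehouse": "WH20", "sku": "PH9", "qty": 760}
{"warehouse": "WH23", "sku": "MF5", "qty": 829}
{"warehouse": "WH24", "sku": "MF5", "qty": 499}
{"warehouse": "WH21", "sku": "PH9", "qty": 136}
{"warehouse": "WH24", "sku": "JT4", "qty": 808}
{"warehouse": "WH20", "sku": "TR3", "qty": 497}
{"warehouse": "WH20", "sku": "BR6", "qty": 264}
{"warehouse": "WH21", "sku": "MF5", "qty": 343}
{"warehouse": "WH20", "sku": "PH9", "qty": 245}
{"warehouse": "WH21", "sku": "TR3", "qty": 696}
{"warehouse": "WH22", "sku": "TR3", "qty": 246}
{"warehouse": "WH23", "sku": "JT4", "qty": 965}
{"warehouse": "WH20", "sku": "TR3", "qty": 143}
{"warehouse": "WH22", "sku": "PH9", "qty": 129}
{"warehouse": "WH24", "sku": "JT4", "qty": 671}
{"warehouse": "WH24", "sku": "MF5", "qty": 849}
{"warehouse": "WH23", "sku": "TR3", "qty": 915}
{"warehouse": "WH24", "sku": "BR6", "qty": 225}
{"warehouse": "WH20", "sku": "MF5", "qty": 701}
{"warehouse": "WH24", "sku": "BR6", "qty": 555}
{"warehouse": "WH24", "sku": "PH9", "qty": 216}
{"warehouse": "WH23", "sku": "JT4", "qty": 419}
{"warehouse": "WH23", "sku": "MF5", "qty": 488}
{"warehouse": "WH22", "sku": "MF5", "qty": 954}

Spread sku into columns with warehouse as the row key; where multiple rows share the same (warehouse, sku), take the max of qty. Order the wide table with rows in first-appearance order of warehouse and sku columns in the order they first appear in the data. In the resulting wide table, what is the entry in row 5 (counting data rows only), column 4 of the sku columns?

With rows in first-appearance order of warehouse, row 5 is warehouse=WH23. sku columns in first-appearance order: TR3, JT4, PH9, MF5, BR6; column 4 is MF5.
Long rows with warehouse=WH23, sku=MF5: max(806, 829, 488) = 829.

829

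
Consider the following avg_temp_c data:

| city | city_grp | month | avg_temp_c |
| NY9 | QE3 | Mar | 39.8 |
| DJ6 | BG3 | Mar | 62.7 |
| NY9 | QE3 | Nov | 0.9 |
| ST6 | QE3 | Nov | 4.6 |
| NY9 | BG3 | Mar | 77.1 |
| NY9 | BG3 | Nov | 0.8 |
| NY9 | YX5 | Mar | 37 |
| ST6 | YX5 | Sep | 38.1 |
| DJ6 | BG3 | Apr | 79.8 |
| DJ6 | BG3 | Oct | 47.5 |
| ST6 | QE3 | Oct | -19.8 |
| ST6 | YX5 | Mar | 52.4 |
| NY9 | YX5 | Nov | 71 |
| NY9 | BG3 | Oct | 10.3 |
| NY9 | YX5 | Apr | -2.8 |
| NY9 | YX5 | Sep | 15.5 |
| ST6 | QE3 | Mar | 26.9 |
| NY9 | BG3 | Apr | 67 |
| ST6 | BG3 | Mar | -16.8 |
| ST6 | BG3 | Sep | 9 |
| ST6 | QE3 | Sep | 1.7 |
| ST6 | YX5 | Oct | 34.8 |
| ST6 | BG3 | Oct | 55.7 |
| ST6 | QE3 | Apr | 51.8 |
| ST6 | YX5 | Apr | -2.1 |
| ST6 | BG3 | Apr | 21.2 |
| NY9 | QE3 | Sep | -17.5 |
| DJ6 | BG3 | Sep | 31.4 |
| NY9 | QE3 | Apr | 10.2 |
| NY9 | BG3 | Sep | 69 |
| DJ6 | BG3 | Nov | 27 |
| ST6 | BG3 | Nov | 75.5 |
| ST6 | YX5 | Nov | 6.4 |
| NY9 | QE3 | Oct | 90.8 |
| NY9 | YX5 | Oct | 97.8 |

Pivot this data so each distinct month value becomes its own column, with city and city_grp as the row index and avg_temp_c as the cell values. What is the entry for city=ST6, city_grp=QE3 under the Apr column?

Wide layout: rows indexed by city and city_grp, columns are the 5 distinct month values (Mar, Nov, Sep, Apr, Oct).
Cell (city=ST6, city_grp=QE3, month=Apr) draws from the long row where city=ST6, city_grp=QE3 and month=Apr, which has avg_temp_c=51.8.

51.8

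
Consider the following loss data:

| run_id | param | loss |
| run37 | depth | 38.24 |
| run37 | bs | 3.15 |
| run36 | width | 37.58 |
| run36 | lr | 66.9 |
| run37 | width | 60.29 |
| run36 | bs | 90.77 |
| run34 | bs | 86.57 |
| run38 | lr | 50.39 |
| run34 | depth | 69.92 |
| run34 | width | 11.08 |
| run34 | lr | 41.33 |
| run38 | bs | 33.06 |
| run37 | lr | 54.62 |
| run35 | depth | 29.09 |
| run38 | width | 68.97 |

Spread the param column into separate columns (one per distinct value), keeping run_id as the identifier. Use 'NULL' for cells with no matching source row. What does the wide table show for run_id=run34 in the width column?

The long row with run_id=run34, param=width has loss=11.08.

11.08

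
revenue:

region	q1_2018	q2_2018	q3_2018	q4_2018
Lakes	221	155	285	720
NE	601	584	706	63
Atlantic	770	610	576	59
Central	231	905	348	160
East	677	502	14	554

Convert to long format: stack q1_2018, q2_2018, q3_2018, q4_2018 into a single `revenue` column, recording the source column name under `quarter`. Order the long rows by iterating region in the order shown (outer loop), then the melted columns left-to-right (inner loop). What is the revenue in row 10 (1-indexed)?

610

20 rows total (5 × 4). Row 10: index ⌊(10-1)/4⌋ = 2 into region → Atlantic; (10-1) mod 4 = 1 into the melted columns → q2_2018.
So row 10 is (Atlantic, q2_2018, 610); revenue = 610.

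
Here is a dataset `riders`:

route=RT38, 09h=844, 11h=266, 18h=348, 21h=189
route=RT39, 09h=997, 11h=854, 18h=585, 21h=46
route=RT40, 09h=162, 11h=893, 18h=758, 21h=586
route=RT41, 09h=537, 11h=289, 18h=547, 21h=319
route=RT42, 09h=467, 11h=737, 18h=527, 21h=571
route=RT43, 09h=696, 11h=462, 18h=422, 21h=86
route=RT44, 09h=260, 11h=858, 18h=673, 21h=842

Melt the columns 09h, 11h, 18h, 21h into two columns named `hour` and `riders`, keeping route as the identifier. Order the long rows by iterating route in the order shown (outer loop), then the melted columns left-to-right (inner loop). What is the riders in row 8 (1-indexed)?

46

28 rows total (7 × 4). Row 8: index ⌊(8-1)/4⌋ = 1 into route → RT39; (8-1) mod 4 = 3 into the melted columns → 21h.
So row 8 is (RT39, 21h, 46); riders = 46.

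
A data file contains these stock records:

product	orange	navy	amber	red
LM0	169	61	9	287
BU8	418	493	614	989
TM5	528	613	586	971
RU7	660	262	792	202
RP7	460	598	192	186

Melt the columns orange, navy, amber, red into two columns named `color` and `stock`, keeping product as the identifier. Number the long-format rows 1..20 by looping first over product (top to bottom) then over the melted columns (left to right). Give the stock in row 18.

598

20 rows total (5 × 4). Row 18: index ⌊(18-1)/4⌋ = 4 into product → RP7; (18-1) mod 4 = 1 into the melted columns → navy.
So row 18 is (RP7, navy, 598); stock = 598.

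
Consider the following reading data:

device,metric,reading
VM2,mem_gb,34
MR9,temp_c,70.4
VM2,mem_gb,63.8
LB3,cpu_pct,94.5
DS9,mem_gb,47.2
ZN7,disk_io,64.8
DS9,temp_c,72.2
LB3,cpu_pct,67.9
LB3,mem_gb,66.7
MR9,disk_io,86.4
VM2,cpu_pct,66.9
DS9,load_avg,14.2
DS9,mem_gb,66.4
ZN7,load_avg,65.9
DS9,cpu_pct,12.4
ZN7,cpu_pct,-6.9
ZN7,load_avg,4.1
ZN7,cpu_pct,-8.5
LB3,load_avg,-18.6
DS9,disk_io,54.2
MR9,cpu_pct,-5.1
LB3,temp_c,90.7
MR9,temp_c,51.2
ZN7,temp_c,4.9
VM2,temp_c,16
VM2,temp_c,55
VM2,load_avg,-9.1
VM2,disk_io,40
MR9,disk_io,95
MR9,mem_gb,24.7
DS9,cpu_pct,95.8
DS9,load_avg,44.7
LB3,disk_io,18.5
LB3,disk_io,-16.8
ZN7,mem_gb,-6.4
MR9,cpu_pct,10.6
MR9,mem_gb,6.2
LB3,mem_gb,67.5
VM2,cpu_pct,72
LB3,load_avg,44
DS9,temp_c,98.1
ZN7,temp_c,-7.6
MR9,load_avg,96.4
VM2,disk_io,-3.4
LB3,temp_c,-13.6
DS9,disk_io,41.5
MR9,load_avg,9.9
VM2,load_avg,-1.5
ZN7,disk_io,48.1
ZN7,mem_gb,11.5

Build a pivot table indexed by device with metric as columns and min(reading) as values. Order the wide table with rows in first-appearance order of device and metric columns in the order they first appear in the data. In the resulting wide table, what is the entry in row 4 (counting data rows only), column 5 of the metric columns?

With rows in first-appearance order of device, row 4 is device=DS9. metric columns in first-appearance order: mem_gb, temp_c, cpu_pct, disk_io, load_avg; column 5 is load_avg.
Long rows with device=DS9, metric=load_avg: min(14.2, 44.7) = 14.2.

14.2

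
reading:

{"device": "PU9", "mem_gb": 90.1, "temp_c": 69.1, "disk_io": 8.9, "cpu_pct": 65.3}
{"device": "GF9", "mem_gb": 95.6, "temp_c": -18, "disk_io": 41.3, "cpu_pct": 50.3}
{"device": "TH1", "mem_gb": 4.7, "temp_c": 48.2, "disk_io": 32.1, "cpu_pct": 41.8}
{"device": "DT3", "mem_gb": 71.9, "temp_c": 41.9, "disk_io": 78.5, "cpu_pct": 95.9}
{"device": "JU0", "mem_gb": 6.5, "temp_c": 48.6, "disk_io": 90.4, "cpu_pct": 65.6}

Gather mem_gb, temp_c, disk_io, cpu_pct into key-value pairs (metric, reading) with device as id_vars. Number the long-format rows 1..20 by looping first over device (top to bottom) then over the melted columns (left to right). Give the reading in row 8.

20 rows total (5 × 4). Row 8: index ⌊(8-1)/4⌋ = 1 into device → GF9; (8-1) mod 4 = 3 into the melted columns → cpu_pct.
So row 8 is (GF9, cpu_pct, 50.3); reading = 50.3.

50.3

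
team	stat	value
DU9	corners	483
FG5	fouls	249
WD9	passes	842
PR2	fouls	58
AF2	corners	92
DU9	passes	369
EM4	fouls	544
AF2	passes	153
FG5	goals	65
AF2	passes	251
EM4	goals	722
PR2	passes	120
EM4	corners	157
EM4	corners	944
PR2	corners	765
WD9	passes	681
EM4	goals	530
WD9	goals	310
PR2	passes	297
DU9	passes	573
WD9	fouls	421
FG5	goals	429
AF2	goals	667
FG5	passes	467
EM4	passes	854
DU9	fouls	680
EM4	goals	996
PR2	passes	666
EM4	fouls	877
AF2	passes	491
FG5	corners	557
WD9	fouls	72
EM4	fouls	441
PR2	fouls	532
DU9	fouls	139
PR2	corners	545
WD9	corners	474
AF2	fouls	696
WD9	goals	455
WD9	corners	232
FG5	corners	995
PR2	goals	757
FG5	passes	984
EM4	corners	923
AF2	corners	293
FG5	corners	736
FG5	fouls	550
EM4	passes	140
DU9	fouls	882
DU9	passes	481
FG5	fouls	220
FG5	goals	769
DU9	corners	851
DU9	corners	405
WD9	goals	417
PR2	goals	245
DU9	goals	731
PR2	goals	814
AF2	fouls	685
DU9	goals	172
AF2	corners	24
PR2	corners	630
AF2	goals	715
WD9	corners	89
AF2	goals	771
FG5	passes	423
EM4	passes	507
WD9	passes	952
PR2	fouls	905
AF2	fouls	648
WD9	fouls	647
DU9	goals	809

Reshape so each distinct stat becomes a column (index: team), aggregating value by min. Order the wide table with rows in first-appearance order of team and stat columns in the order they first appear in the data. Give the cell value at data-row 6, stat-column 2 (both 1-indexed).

With rows in first-appearance order of team, row 6 is team=EM4. stat columns in first-appearance order: corners, fouls, passes, goals; column 2 is fouls.
Long rows with team=EM4, stat=fouls: min(544, 877, 441) = 441.

441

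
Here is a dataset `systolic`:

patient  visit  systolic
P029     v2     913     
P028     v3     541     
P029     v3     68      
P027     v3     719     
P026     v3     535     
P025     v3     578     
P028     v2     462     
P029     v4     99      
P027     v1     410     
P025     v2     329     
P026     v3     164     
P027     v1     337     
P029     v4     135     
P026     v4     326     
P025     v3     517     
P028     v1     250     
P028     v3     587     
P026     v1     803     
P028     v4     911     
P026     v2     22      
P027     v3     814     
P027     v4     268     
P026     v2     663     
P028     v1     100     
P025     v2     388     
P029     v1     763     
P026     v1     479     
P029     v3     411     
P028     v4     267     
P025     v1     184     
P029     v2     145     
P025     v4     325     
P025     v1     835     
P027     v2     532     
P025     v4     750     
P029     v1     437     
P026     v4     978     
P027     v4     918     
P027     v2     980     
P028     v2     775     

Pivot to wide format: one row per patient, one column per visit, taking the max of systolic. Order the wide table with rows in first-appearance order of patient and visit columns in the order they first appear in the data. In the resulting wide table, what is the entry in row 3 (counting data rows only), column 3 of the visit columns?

With rows in first-appearance order of patient, row 3 is patient=P027. visit columns in first-appearance order: v2, v3, v4, v1; column 3 is v4.
Long rows with patient=P027, visit=v4: max(268, 918) = 918.

918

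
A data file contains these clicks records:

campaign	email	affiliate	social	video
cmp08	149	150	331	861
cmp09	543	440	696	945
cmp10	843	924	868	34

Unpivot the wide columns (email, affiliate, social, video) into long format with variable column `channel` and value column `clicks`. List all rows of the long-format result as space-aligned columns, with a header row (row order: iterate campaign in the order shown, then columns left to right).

Each (campaign, column) pair becomes one row: 3 × 4 = 12 rows.
For example, (cmp08, email) → clicks=149.

campaign  channel    clicks
cmp08     email      149   
cmp08     affiliate  150   
cmp08     social     331   
cmp08     video      861   
cmp09     email      543   
cmp09     affiliate  440   
cmp09     social     696   
cmp09     video      945   
cmp10     email      843   
cmp10     affiliate  924   
cmp10     social     868   
cmp10     video      34    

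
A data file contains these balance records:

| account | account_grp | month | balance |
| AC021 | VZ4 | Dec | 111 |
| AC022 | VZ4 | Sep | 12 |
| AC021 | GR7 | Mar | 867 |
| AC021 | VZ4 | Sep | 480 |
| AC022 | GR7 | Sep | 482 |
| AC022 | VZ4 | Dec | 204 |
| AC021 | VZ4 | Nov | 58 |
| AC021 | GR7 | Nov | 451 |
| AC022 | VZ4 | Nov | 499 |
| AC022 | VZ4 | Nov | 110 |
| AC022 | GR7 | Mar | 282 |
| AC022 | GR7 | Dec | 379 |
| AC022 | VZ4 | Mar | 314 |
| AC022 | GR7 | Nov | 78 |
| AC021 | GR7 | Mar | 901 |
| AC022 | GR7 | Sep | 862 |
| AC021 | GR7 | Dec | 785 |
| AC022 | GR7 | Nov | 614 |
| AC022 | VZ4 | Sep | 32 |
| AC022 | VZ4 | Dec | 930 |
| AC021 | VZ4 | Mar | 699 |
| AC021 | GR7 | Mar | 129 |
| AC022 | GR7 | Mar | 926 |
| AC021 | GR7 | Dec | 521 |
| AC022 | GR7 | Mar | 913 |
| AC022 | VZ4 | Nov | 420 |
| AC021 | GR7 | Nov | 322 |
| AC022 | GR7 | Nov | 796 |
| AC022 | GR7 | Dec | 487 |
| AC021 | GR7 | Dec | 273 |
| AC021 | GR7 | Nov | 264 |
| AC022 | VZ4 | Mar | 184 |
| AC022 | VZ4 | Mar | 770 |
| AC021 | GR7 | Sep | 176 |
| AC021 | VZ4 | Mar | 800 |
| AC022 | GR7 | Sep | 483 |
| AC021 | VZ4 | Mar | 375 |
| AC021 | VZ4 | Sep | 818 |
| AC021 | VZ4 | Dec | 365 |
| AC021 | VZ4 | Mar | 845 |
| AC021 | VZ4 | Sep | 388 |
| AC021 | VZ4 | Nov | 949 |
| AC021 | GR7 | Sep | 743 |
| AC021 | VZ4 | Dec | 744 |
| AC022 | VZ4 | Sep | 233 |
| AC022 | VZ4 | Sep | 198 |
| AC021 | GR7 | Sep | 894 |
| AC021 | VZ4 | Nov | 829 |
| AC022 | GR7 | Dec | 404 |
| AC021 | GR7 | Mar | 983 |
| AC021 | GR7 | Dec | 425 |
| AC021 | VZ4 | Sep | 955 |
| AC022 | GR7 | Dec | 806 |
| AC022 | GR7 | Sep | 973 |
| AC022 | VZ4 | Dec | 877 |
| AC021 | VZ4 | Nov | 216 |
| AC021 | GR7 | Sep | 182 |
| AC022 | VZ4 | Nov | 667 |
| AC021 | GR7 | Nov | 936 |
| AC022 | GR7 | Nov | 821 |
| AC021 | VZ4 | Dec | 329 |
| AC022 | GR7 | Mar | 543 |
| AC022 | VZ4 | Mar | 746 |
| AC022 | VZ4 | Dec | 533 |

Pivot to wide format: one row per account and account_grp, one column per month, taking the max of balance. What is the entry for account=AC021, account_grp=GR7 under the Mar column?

983

Rows with account=AC021, account_grp=GR7 and month=Mar: balance values are 867, 901, 129, 983.
max(867, 901, 129, 983) = 983.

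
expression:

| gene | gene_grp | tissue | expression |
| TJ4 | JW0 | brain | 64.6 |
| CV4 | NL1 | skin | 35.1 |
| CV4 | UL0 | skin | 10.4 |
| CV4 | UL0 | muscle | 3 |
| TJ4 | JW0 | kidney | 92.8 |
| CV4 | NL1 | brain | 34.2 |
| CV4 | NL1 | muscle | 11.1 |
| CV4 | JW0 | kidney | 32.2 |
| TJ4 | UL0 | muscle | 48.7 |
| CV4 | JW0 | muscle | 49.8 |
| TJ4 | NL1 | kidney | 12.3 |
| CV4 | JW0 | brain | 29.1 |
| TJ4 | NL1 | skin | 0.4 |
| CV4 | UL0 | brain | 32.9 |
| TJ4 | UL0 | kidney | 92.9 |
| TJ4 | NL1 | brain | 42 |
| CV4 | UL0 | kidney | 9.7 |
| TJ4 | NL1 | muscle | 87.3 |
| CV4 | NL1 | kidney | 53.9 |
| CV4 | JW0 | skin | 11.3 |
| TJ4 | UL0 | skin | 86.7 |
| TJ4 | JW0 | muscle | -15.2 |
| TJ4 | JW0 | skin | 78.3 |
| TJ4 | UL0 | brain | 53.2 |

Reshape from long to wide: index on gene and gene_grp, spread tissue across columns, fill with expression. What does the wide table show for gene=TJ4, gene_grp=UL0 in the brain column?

53.2

Wide layout: rows indexed by gene and gene_grp, columns are the 4 distinct tissue values (brain, skin, muscle, kidney).
Cell (gene=TJ4, gene_grp=UL0, tissue=brain) draws from the long row where gene=TJ4, gene_grp=UL0 and tissue=brain, which has expression=53.2.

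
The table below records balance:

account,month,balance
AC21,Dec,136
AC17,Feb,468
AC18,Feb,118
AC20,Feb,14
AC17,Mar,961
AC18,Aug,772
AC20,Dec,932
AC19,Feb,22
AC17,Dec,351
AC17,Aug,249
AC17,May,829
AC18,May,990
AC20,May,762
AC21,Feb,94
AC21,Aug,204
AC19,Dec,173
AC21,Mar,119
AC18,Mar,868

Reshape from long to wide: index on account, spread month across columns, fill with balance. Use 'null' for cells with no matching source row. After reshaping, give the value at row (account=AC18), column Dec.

null

No long-format row has account=AC18 and month=Dec, so the cell is null.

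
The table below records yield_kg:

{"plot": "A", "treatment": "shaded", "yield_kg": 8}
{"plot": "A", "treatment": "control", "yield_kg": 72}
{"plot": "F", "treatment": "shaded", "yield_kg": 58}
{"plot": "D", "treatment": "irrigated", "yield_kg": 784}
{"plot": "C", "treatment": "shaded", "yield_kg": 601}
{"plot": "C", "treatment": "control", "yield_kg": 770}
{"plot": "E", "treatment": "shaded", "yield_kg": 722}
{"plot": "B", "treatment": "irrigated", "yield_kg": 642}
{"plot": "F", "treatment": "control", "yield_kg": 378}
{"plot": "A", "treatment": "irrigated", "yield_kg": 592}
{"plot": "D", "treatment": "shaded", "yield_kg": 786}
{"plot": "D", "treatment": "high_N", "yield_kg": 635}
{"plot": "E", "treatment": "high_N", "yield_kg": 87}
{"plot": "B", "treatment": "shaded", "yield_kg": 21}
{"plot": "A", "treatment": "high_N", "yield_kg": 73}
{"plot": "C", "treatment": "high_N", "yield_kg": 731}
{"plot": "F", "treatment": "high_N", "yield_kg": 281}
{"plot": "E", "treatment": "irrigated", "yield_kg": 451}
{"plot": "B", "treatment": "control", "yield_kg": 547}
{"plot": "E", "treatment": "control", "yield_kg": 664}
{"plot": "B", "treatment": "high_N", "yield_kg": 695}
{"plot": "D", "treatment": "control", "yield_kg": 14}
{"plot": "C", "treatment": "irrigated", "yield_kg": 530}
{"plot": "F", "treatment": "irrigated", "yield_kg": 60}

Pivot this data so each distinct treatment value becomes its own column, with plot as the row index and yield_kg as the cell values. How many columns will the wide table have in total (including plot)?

1 column for plot plus 4 distinct treatment values → 5 columns.

5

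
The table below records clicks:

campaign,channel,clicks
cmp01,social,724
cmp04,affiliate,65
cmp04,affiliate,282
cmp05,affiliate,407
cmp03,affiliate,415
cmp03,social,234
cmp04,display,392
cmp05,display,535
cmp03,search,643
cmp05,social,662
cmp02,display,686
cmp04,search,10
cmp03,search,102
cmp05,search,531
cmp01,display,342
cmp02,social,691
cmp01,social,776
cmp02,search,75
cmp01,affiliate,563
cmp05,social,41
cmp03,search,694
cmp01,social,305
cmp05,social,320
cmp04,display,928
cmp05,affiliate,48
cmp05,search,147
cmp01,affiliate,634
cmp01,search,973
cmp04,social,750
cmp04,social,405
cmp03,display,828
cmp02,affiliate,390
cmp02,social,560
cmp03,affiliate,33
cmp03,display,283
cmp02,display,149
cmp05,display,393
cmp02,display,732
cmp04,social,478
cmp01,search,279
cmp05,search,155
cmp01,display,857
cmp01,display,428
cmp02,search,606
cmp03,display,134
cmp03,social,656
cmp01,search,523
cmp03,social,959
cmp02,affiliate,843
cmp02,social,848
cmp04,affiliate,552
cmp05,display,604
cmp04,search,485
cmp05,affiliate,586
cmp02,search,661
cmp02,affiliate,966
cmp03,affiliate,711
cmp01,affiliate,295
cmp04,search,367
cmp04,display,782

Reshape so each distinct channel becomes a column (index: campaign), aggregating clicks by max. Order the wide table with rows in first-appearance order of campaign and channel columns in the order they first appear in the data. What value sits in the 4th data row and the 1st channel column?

With rows in first-appearance order of campaign, row 4 is campaign=cmp03. channel columns in first-appearance order: social, affiliate, display, search; column 1 is social.
Long rows with campaign=cmp03, channel=social: max(234, 656, 959) = 959.

959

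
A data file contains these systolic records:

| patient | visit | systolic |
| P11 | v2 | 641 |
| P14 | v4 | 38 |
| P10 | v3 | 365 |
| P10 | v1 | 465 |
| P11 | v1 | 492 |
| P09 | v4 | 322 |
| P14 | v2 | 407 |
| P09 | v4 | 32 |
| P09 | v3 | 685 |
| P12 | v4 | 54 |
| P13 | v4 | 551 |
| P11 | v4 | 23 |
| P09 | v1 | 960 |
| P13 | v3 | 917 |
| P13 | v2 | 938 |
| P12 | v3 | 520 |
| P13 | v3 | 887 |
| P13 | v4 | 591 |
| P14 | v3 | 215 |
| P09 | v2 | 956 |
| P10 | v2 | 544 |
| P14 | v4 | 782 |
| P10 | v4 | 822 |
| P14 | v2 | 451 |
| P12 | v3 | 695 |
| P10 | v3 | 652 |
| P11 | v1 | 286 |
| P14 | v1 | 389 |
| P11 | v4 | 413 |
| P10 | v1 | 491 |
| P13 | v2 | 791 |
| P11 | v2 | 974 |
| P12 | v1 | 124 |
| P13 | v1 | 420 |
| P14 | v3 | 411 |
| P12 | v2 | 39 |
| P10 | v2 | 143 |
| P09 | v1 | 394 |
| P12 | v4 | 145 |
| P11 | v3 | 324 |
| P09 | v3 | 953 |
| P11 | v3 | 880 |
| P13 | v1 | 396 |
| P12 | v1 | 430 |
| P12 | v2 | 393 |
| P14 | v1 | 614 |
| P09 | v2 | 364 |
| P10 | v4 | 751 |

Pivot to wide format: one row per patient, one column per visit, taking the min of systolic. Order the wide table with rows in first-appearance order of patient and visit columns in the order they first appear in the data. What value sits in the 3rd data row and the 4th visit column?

With rows in first-appearance order of patient, row 3 is patient=P10. visit columns in first-appearance order: v2, v4, v3, v1; column 4 is v1.
Long rows with patient=P10, visit=v1: min(465, 491) = 465.

465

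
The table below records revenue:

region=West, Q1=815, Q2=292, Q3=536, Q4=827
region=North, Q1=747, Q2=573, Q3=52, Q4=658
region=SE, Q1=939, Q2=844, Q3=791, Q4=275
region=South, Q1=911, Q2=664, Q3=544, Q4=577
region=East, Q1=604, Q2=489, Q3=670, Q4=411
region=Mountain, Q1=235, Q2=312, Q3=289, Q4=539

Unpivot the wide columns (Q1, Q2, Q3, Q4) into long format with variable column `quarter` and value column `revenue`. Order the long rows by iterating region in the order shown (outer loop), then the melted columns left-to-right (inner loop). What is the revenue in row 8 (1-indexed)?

24 rows total (6 × 4). Row 8: index ⌊(8-1)/4⌋ = 1 into region → North; (8-1) mod 4 = 3 into the melted columns → Q4.
So row 8 is (North, Q4, 658); revenue = 658.

658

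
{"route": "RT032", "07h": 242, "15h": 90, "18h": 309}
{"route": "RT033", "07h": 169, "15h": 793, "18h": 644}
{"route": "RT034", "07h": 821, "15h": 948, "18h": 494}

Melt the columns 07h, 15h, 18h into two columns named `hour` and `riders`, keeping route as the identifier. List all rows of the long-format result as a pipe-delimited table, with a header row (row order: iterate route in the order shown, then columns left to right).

| route | hour | riders |
| RT032 | 07h | 242 |
| RT032 | 15h | 90 |
| RT032 | 18h | 309 |
| RT033 | 07h | 169 |
| RT033 | 15h | 793 |
| RT033 | 18h | 644 |
| RT034 | 07h | 821 |
| RT034 | 15h | 948 |
| RT034 | 18h | 494 |

Each (route, column) pair becomes one row: 3 × 3 = 9 rows.
For example, (RT032, 07h) → riders=242.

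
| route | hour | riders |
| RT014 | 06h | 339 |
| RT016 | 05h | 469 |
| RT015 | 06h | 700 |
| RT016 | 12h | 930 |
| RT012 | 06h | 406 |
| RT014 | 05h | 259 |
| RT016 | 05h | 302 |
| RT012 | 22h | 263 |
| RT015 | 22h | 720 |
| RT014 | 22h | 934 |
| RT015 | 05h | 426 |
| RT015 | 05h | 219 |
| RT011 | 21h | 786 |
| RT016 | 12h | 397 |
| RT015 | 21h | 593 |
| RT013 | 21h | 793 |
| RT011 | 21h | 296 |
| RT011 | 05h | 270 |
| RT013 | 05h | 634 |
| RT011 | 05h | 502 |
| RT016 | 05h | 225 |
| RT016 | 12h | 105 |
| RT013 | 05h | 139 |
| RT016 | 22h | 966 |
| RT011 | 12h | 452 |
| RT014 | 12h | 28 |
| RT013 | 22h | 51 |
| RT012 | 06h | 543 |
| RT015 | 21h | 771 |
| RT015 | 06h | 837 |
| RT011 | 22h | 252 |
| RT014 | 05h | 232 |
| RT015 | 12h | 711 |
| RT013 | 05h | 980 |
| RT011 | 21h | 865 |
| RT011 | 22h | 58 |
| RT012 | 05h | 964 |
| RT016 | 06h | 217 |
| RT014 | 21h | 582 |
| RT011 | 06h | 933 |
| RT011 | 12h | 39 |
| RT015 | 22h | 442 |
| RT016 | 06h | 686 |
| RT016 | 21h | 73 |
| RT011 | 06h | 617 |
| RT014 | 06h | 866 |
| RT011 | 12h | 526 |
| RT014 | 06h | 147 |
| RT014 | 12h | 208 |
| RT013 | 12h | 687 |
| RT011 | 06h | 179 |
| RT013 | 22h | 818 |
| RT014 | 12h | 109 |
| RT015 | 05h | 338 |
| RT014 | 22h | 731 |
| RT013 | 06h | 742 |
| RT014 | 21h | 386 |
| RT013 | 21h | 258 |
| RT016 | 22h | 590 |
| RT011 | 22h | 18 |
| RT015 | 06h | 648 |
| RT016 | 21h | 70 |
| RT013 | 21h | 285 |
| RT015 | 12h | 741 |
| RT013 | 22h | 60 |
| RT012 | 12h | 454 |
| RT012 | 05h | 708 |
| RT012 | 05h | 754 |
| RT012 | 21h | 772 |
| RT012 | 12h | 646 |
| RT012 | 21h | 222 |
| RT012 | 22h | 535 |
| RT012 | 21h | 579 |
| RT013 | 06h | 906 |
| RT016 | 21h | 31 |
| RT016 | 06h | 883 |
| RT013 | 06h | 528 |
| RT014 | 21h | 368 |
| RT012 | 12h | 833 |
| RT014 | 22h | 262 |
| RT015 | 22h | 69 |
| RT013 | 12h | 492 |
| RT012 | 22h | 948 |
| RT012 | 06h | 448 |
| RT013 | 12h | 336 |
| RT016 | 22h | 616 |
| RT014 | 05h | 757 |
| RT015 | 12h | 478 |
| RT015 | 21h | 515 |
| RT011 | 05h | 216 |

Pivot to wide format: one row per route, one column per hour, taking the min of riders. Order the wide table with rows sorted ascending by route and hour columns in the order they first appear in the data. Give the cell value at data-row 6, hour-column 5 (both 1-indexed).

With rows sorted ascending by route, row 6 is route=RT016. hour columns in first-appearance order: 06h, 05h, 12h, 22h, 21h; column 5 is 21h.
Long rows with route=RT016, hour=21h: min(73, 70, 31) = 31.

31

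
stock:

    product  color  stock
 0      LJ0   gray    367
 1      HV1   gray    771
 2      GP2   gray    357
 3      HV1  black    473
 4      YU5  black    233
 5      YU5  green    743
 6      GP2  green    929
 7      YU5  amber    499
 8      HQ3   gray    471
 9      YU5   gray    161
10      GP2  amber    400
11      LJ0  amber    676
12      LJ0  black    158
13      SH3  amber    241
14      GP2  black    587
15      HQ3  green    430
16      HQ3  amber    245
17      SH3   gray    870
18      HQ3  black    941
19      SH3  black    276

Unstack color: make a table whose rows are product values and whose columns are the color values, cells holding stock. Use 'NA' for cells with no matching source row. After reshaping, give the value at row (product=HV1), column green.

No long-format row has product=HV1 and color=green, so the cell is NA.

NA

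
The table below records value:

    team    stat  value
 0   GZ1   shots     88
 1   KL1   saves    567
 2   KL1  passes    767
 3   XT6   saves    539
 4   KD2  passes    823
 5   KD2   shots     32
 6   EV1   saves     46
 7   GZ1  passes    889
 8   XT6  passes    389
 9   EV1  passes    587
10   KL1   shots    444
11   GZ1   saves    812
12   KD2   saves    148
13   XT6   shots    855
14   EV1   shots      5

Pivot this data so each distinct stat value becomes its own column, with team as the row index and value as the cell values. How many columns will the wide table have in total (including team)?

4

1 column for team plus 3 distinct stat values → 4 columns.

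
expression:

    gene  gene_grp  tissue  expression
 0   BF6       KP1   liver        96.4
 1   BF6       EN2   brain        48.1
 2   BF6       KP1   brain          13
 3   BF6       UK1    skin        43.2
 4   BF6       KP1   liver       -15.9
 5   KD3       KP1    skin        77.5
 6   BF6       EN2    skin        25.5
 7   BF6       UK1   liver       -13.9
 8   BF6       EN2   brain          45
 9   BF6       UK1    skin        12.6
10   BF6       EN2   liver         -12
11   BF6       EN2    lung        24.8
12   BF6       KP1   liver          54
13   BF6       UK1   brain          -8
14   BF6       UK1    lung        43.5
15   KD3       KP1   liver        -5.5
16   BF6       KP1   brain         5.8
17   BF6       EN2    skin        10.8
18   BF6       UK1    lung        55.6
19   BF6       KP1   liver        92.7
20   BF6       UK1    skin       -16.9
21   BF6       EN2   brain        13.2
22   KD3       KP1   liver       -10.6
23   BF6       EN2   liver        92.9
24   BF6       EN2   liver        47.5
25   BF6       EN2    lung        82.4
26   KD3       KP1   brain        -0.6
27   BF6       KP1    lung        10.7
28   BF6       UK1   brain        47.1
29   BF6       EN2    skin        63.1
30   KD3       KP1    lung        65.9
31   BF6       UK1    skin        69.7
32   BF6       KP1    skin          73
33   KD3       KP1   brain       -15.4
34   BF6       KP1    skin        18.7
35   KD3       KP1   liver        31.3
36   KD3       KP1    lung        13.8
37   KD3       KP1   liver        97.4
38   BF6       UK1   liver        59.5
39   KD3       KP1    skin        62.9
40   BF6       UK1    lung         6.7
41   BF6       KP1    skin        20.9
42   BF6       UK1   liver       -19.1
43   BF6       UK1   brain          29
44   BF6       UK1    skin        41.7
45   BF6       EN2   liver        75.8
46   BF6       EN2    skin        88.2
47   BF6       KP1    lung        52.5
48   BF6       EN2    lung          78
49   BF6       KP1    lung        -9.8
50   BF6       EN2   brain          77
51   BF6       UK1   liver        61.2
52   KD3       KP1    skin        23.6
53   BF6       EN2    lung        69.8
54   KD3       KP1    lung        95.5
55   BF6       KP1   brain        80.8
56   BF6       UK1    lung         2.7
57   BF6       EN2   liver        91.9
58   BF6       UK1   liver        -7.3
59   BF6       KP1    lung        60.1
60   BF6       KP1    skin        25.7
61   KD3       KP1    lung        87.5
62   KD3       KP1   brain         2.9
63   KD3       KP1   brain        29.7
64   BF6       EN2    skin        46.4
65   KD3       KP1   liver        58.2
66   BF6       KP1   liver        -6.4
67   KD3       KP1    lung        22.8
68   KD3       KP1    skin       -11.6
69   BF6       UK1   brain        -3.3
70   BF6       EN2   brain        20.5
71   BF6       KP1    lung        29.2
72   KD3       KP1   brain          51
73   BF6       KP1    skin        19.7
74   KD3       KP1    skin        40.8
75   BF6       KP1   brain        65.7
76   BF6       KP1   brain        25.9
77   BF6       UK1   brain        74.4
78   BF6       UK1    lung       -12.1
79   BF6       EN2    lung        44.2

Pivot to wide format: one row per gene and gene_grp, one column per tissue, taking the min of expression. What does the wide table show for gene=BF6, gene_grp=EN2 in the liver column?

-12

Rows with gene=BF6, gene_grp=EN2 and tissue=liver: expression values are -12, 92.9, 47.5, 75.8, 91.9.
min(-12, 92.9, 47.5, 75.8, 91.9) = -12.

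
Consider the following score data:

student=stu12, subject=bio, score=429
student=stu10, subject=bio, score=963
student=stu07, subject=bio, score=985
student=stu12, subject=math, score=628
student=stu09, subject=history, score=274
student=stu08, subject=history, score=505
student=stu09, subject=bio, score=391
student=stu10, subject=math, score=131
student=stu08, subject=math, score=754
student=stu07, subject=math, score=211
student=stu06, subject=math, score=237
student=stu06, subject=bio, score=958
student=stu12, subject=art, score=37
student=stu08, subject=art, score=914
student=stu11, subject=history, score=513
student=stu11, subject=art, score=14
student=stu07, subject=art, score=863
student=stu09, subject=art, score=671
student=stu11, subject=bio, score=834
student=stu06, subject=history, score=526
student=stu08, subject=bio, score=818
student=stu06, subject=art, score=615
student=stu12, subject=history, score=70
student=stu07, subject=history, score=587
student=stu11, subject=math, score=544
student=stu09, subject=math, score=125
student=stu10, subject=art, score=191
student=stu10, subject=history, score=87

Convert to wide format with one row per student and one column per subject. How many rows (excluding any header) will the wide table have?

7 distinct student values → 7 rows.

7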